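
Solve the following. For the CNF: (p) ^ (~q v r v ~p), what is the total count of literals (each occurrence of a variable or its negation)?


Counting literals in each clause:
Clause 1: 1 literal(s)
Clause 2: 3 literal(s)
Total = 4

4


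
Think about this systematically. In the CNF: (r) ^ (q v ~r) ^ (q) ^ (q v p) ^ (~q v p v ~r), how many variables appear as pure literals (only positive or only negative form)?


Check each variable for pure literal status:
p: pure positive
q: mixed (not pure)
r: mixed (not pure)
Pure literal count = 1

1


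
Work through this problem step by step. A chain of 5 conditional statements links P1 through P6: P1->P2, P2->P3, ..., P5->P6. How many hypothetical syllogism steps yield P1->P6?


With 5 implications in a chain connecting 6 propositions:
P1->P2, P2->P3, ..., P5->P6
Steps needed = (number of implications) - 1 = 5 - 1 = 4

4


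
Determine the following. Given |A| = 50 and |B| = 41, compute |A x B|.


The Cartesian product A x B contains all ordered pairs (a, b).
|A x B| = |A| * |B| = 50 * 41 = 2050

2050


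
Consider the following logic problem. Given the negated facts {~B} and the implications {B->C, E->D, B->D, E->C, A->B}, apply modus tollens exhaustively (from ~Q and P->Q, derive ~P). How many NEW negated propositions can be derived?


Initial negated facts: {~B}
Apply modus tollens to closure:
  ~B and A->B  =>  ~A
Final negated: {~A, ~B}
New negations: {~A}
Count = 1

1


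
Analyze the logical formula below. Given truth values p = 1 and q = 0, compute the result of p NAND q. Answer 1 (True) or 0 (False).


p = 1, q = 0
Operation: p NAND q
Evaluate: 1 NAND 0 = 1

1


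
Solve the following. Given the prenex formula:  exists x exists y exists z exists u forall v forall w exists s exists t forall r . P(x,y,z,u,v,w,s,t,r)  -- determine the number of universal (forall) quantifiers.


Quantifier prefix: exists x exists y exists z exists u forall v forall w exists s exists t forall r
Mark each quantifier type:
  E E E E U U E E U
Universal count = 3, Existential count = 6
Asked for universal (forall) quantifiers: 3

3


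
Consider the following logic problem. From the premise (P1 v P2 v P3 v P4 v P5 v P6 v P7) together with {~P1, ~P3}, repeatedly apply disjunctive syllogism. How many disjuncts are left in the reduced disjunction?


Original disjuncts (7): P1, P2, P3, P4, P5, P6, P7
Negated (eliminate): ~P1, ~P3
Remaining disjuncts: P2, P4, P5, P6, P7
Count = 7 - 2 = 5

5


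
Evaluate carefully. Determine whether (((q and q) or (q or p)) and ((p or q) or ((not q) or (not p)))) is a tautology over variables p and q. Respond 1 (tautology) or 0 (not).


Check all 4 assignments:
p=0, q=0: 0
p=0, q=1: 1
p=1, q=0: 1
p=1, q=1: 1
Satisfying count = 3/4.
Tautology iff count = 4: no.

0


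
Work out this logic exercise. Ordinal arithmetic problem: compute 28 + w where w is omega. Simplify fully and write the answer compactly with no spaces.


Compute 28 + w.
Ordinal + is associative but NOT commutative; for finite n>0, n + w = w but w + n stays w+n.
Any finite left addend is absorbed by w on the right: 28 + w = w.
Result = w

w


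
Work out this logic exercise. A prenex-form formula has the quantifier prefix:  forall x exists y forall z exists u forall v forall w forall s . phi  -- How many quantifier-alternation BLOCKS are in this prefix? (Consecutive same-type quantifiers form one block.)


Quantifier-type sequence: A E A E A A A  (A=forall, E=exists)
Group into maximal same-type runs:
  Ax1 | Ex1 | Ax1 | Ex1 | Ax3
Number of blocks = 5

5


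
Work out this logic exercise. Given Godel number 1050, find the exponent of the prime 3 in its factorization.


Factorize 1050 by dividing by 3 repeatedly.
Division steps: 3 divides 1050 exactly 1 time(s).
Exponent of 3 = 1

1


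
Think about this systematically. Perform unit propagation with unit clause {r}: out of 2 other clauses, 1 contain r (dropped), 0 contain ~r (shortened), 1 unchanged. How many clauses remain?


Satisfied (removed): 1
Shortened (remain): 0
Unchanged (remain): 1
Remaining = 0 + 1 = 1

1


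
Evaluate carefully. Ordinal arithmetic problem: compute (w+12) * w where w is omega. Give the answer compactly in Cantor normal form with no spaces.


Compute (w+12) * w.
Ordinal * is associative and left-distributive over +, but NOT commutative; for finite n>1, n*w = w but w*n stays w*n.
(w+12) * w = sup{(w+12)*k : k<w} = sup{w*k+12} = w^2 (the +12 tail is absorbed in the limit).
Result = w^2

w^2


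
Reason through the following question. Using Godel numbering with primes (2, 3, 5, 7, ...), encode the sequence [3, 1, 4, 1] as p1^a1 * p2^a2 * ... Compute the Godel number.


Encode each element as an exponent of the corresponding prime:
  2^3 = 8
  3^1 = 3
  5^4 = 625
  7^1 = 7
Product = 8 * 3 * 625 * 7 = 105000

105000


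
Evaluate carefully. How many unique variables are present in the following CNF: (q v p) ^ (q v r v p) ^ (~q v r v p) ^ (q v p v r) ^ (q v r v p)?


Identify each variable that appears in the formula.
Variables found: p, q, r
Count = 3

3


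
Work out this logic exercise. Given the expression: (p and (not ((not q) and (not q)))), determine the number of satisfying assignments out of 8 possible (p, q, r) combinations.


Check all 8 assignments:
p=0, q=0, r=0: 0
p=0, q=0, r=1: 0
p=0, q=1, r=0: 0
p=0, q=1, r=1: 0
p=1, q=0, r=0: 0
p=1, q=0, r=1: 0
p=1, q=1, r=0: 1
p=1, q=1, r=1: 1
Count of True = 2

2


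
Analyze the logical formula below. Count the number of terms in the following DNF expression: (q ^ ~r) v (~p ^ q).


A DNF formula is a disjunction of terms (conjunctions).
Terms are separated by v.
Counting the disjuncts: 2 terms.

2


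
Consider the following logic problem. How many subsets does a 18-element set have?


The power set of a set with n elements has 2^n elements.
|P(S)| = 2^18 = 262144

262144


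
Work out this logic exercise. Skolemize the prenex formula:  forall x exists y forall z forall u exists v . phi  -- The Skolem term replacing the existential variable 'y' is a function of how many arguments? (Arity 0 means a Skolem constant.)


Quantifier prefix: forall x exists y forall z forall u exists v
'y' is existentially quantified at position 2.
Universal variables preceding it: x
Skolem function arity = 1

1


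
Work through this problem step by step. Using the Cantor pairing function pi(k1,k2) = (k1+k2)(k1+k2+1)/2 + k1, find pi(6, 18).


k1 + k2 = 24
(k1+k2)(k1+k2+1)/2 = 24 * 25 / 2 = 300
pi = 300 + 6 = 306

306


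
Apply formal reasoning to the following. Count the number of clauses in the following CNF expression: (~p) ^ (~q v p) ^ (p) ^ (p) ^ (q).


A CNF formula is a conjunction of clauses.
Clauses are separated by ^.
Counting the conjuncts: 5 clauses.

5


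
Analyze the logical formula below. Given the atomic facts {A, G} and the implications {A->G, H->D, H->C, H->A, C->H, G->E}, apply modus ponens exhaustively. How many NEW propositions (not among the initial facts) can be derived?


Initial facts: {A, G}
Apply modus ponens to closure:
  G and G->E  =>  E
Final known: {A, E, G}
New propositions: {E}
Count = 1

1


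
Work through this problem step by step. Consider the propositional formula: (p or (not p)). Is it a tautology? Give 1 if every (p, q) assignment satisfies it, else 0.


Check all 4 assignments:
p=0, q=0: 1
p=0, q=1: 1
p=1, q=0: 1
p=1, q=1: 1
Satisfying count = 4/4.
Tautology iff count = 4: yes.

1


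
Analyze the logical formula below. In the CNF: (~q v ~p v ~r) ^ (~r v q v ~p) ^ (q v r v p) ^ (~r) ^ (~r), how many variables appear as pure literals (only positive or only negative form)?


Check each variable for pure literal status:
p: mixed (not pure)
q: mixed (not pure)
r: mixed (not pure)
Pure literal count = 0

0


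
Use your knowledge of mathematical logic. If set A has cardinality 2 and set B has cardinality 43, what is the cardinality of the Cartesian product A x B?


The Cartesian product A x B contains all ordered pairs (a, b).
|A x B| = |A| * |B| = 2 * 43 = 86

86


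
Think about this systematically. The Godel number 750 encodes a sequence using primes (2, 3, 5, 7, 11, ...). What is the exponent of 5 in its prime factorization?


Factorize 750 by dividing by 5 repeatedly.
Division steps: 5 divides 750 exactly 3 time(s).
Exponent of 5 = 3

3


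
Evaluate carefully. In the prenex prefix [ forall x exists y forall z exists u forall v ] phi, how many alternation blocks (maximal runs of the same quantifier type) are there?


Quantifier-type sequence: A E A E A  (A=forall, E=exists)
Group into maximal same-type runs:
  Ax1 | Ex1 | Ax1 | Ex1 | Ax1
Number of blocks = 5

5


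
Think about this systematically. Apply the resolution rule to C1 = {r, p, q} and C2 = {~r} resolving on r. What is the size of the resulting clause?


Remove r from C1 and ~r from C2.
C1 remainder: {p, q}
C2 remainder: {}
Union (resolvent): {p, q}
Resolvent has 2 literal(s).

2


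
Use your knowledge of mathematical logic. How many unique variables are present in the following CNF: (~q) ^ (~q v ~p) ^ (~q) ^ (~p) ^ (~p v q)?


Identify each variable that appears in the formula.
Variables found: p, q
Count = 2

2


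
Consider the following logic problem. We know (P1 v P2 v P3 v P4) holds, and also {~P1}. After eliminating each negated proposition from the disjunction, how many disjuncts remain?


Original disjuncts (4): P1, P2, P3, P4
Negated (eliminate): ~P1
Remaining disjuncts: P2, P3, P4
Count = 4 - 1 = 3

3


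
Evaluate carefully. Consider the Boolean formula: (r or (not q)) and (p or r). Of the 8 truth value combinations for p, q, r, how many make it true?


Evaluate all 8 assignments for p, q, r:
p=0, q=0, r=0: 0
p=0, q=0, r=1: 1
p=0, q=1, r=0: 0
p=0, q=1, r=1: 1
p=1, q=0, r=0: 1
p=1, q=0, r=1: 1
p=1, q=1, r=0: 0
p=1, q=1, r=1: 1
Satisfying count = 5

5


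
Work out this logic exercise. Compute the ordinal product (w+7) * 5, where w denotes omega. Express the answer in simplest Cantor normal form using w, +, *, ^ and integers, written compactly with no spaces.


Compute (w+7) * 5.
Ordinal * is associative and left-distributive over +, but NOT commutative; for finite n>1, n*w = w but w*n stays w*n.
(w+7) * 5 = (w+7) repeated 5 times. Each intermediate +7 is absorbed by the following w; only the last survives: w*5+7.
Result = w*5+7

w*5+7


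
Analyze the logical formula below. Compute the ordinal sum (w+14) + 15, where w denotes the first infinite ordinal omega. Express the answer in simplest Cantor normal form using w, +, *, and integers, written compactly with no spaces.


Compute (w+14) + 15.
Ordinal + is associative but NOT commutative; for finite n>0, n + w = w but w + n stays w+n.
By associativity: (w+14) + 15 = w + (14+15) = w+29.
Result = w+29

w+29


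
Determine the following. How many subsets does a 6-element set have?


The power set of a set with n elements has 2^n elements.
|P(S)| = 2^6 = 64

64


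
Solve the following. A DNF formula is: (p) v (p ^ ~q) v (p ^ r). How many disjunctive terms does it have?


A DNF formula is a disjunction of terms (conjunctions).
Terms are separated by v.
Counting the disjuncts: 3 terms.

3


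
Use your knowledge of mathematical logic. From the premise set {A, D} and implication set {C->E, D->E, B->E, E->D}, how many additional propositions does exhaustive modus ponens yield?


Initial facts: {A, D}
Apply modus ponens to closure:
  D and D->E  =>  E
Final known: {A, D, E}
New propositions: {E}
Count = 1

1


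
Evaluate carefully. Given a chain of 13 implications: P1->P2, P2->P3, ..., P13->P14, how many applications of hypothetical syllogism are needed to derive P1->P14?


With 13 implications in a chain connecting 14 propositions:
P1->P2, P2->P3, ..., P13->P14
Steps needed = (number of implications) - 1 = 13 - 1 = 12

12


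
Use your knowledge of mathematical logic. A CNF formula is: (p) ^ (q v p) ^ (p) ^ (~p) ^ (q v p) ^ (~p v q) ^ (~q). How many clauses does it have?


A CNF formula is a conjunction of clauses.
Clauses are separated by ^.
Counting the conjuncts: 7 clauses.

7


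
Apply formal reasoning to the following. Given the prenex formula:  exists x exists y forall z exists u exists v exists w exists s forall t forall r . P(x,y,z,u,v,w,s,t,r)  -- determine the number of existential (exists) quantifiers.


Quantifier prefix: exists x exists y forall z exists u exists v exists w exists s forall t forall r
Mark each quantifier type:
  E E U E E E E U U
Universal count = 3, Existential count = 6
Asked for existential (exists) quantifiers: 6

6


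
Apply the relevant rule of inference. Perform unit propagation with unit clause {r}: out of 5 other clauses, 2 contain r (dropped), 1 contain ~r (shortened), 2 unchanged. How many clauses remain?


Satisfied (removed): 2
Shortened (remain): 1
Unchanged (remain): 2
Remaining = 1 + 2 = 3

3


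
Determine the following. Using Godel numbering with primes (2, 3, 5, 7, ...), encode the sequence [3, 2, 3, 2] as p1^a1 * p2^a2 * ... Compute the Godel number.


Encode each element as an exponent of the corresponding prime:
  2^3 = 8
  3^2 = 9
  5^3 = 125
  7^2 = 49
Product = 8 * 9 * 125 * 49 = 441000

441000


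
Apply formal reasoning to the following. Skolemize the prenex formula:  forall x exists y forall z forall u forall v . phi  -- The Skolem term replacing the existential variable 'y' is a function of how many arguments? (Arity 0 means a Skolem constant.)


Quantifier prefix: forall x exists y forall z forall u forall v
'y' is existentially quantified at position 2.
Universal variables preceding it: x
Skolem function arity = 1

1


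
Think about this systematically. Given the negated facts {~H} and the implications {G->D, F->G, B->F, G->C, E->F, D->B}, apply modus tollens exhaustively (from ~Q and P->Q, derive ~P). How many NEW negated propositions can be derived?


Initial negated facts: {~H}
Apply modus tollens to closure:
  (no implication fires)
Final negated: {~H}
New negations: {(none)}
Count = 0

0


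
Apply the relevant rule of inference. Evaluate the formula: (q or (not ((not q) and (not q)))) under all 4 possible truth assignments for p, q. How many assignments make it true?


Check all 4 assignments:
p=0, q=0: 0
p=0, q=1: 1
p=1, q=0: 0
p=1, q=1: 1
Count of True = 2

2


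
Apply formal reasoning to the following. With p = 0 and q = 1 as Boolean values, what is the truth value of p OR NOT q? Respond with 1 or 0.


p = 0, q = 1
Operation: p OR NOT q
Evaluate: 0 OR NOT 1 = 0

0


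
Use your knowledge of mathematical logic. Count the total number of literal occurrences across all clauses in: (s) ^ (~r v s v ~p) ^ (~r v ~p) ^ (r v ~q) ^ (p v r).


Counting literals in each clause:
Clause 1: 1 literal(s)
Clause 2: 3 literal(s)
Clause 3: 2 literal(s)
Clause 4: 2 literal(s)
Clause 5: 2 literal(s)
Total = 10

10


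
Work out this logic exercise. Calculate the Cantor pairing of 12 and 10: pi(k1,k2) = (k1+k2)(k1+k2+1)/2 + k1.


k1 + k2 = 22
(k1+k2)(k1+k2+1)/2 = 22 * 23 / 2 = 253
pi = 253 + 12 = 265

265


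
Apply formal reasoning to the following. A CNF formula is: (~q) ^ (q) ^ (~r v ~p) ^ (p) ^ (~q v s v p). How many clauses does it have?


A CNF formula is a conjunction of clauses.
Clauses are separated by ^.
Counting the conjuncts: 5 clauses.

5


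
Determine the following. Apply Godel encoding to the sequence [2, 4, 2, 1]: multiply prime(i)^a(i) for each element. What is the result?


Encode each element as an exponent of the corresponding prime:
  2^2 = 4
  3^4 = 81
  5^2 = 25
  7^1 = 7
Product = 4 * 81 * 25 * 7 = 56700

56700


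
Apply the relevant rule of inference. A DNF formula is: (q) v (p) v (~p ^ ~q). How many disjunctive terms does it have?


A DNF formula is a disjunction of terms (conjunctions).
Terms are separated by v.
Counting the disjuncts: 3 terms.

3


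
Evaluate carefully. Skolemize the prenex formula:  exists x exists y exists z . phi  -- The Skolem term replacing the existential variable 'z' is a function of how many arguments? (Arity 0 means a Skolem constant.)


Quantifier prefix: exists x exists y exists z
'z' is existentially quantified at position 3.
No universal quantifiers precede it.
Skolem function arity = 0 (a Skolem constant)

0


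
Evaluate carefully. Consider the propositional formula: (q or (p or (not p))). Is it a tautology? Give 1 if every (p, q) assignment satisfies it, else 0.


Check all 4 assignments:
p=0, q=0: 1
p=0, q=1: 1
p=1, q=0: 1
p=1, q=1: 1
Satisfying count = 4/4.
Tautology iff count = 4: yes.

1


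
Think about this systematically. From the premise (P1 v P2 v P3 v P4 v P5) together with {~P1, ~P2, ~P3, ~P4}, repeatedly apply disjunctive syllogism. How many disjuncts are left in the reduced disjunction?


Original disjuncts (5): P1, P2, P3, P4, P5
Negated (eliminate): ~P1, ~P2, ~P3, ~P4
Remaining disjuncts: P5
Count = 5 - 4 = 1

1


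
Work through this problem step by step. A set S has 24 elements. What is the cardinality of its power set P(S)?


The power set of a set with n elements has 2^n elements.
|P(S)| = 2^24 = 16777216

16777216


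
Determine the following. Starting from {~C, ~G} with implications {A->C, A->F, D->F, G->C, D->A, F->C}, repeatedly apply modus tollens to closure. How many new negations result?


Initial negated facts: {~C, ~G}
Apply modus tollens to closure:
  ~C and A->C  =>  ~A
  ~A and D->A  =>  ~D
  ~C and F->C  =>  ~F
Final negated: {~A, ~C, ~D, ~F, ~G}
New negations: {~A, ~D, ~F}
Count = 3

3


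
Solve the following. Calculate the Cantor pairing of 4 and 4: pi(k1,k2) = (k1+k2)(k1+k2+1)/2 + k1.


k1 + k2 = 8
(k1+k2)(k1+k2+1)/2 = 8 * 9 / 2 = 36
pi = 36 + 4 = 40

40


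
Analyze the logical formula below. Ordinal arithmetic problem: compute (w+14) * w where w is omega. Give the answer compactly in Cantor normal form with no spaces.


Compute (w+14) * w.
Ordinal * is associative and left-distributive over +, but NOT commutative; for finite n>1, n*w = w but w*n stays w*n.
(w+14) * w = sup{(w+14)*k : k<w} = sup{w*k+14} = w^2 (the +14 tail is absorbed in the limit).
Result = w^2

w^2


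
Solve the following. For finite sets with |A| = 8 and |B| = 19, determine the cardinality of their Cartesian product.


The Cartesian product A x B contains all ordered pairs (a, b).
|A x B| = |A| * |B| = 8 * 19 = 152

152


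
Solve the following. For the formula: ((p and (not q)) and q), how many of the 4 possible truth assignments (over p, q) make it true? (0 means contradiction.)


Check all 4 assignments:
p=0, q=0: 0
p=0, q=1: 0
p=1, q=0: 0
p=1, q=1: 0
Count of True = 0

0


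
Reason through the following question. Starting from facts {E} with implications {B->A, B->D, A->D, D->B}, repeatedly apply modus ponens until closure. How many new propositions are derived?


Initial facts: {E}
Apply modus ponens to closure:
  (no implication fires)
Final known: {E}
New propositions: {(none)}
Count = 0

0


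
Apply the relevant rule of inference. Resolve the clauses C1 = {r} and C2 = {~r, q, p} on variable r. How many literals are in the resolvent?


Remove r from C1 and ~r from C2.
C1 remainder: {}
C2 remainder: {q, p}
Union (resolvent): {p, q}
Resolvent has 2 literal(s).

2


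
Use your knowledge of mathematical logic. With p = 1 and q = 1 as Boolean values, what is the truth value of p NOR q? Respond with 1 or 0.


p = 1, q = 1
Operation: p NOR q
Evaluate: 1 NOR 1 = 0

0


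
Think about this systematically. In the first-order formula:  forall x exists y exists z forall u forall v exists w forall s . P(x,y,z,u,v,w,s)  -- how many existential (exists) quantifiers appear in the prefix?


Quantifier prefix: forall x exists y exists z forall u forall v exists w forall s
Mark each quantifier type:
  U E E U U E U
Universal count = 4, Existential count = 3
Asked for existential (exists) quantifiers: 3

3


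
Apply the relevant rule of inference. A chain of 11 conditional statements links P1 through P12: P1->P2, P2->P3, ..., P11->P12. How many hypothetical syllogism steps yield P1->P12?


With 11 implications in a chain connecting 12 propositions:
P1->P2, P2->P3, ..., P11->P12
Steps needed = (number of implications) - 1 = 11 - 1 = 10

10


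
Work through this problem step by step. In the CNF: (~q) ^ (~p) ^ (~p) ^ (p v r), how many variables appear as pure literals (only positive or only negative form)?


Check each variable for pure literal status:
p: mixed (not pure)
q: pure negative
r: pure positive
Pure literal count = 2

2


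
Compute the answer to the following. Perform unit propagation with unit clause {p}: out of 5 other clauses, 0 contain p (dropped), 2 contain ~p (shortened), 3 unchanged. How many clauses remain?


Satisfied (removed): 0
Shortened (remain): 2
Unchanged (remain): 3
Remaining = 2 + 3 = 5

5


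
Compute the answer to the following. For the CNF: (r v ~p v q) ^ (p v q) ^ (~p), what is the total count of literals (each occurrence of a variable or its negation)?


Counting literals in each clause:
Clause 1: 3 literal(s)
Clause 2: 2 literal(s)
Clause 3: 1 literal(s)
Total = 6

6


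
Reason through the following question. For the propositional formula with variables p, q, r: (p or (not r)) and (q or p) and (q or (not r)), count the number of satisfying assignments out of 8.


Evaluate all 8 assignments for p, q, r:
p=0, q=0, r=0: 0
p=0, q=0, r=1: 0
p=0, q=1, r=0: 1
p=0, q=1, r=1: 0
p=1, q=0, r=0: 1
p=1, q=0, r=1: 0
p=1, q=1, r=0: 1
p=1, q=1, r=1: 1
Satisfying count = 4

4


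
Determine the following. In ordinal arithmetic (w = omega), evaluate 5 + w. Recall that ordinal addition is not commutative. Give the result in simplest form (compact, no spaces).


Compute 5 + w.
Ordinal + is associative but NOT commutative; for finite n>0, n + w = w but w + n stays w+n.
Any finite left addend is absorbed by w on the right: 5 + w = w.
Result = w

w


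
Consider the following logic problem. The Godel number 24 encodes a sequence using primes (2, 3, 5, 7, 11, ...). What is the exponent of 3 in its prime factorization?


Factorize 24 by dividing by 3 repeatedly.
Division steps: 3 divides 24 exactly 1 time(s).
Exponent of 3 = 1

1


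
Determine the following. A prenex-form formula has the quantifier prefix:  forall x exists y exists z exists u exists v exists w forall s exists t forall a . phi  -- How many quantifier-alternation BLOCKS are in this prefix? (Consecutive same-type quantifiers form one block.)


Quantifier-type sequence: A E E E E E A E A  (A=forall, E=exists)
Group into maximal same-type runs:
  Ax1 | Ex5 | Ax1 | Ex1 | Ax1
Number of blocks = 5

5


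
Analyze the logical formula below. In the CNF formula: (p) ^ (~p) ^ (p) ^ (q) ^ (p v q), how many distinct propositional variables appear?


Identify each variable that appears in the formula.
Variables found: p, q
Count = 2

2


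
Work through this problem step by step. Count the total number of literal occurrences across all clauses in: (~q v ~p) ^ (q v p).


Counting literals in each clause:
Clause 1: 2 literal(s)
Clause 2: 2 literal(s)
Total = 4

4


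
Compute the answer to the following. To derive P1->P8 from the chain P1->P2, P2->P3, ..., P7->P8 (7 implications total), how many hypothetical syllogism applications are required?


With 7 implications in a chain connecting 8 propositions:
P1->P2, P2->P3, ..., P7->P8
Steps needed = (number of implications) - 1 = 7 - 1 = 6

6


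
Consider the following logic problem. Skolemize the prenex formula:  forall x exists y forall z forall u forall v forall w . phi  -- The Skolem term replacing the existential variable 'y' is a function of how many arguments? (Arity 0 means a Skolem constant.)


Quantifier prefix: forall x exists y forall z forall u forall v forall w
'y' is existentially quantified at position 2.
Universal variables preceding it: x
Skolem function arity = 1

1


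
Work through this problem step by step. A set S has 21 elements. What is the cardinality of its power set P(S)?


The power set of a set with n elements has 2^n elements.
|P(S)| = 2^21 = 2097152

2097152


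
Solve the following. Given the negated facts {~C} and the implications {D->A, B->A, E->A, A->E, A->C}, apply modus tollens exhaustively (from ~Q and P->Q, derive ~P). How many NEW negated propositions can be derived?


Initial negated facts: {~C}
Apply modus tollens to closure:
  ~C and A->C  =>  ~A
  ~A and D->A  =>  ~D
  ~A and B->A  =>  ~B
  ~A and E->A  =>  ~E
Final negated: {~A, ~B, ~C, ~D, ~E}
New negations: {~A, ~B, ~D, ~E}
Count = 4

4


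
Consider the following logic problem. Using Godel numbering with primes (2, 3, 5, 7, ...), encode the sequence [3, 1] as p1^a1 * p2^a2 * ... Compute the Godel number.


Encode each element as an exponent of the corresponding prime:
  2^3 = 8
  3^1 = 3
Product = 8 * 3 = 24

24


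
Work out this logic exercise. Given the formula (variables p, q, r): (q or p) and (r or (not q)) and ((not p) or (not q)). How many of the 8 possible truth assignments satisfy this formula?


Evaluate all 8 assignments for p, q, r:
p=0, q=0, r=0: 0
p=0, q=0, r=1: 0
p=0, q=1, r=0: 0
p=0, q=1, r=1: 1
p=1, q=0, r=0: 1
p=1, q=0, r=1: 1
p=1, q=1, r=0: 0
p=1, q=1, r=1: 0
Satisfying count = 3

3


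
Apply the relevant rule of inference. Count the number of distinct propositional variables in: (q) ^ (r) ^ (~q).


Identify each variable that appears in the formula.
Variables found: q, r
Count = 2

2


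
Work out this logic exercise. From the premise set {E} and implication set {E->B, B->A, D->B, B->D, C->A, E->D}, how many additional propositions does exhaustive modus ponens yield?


Initial facts: {E}
Apply modus ponens to closure:
  E and E->B  =>  B
  B and B->A  =>  A
  B and B->D  =>  D
Final known: {A, B, D, E}
New propositions: {A, B, D}
Count = 3

3


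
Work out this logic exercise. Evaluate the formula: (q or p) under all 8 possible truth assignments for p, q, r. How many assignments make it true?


Check all 8 assignments:
p=0, q=0, r=0: 0
p=0, q=0, r=1: 0
p=0, q=1, r=0: 1
p=0, q=1, r=1: 1
p=1, q=0, r=0: 1
p=1, q=0, r=1: 1
p=1, q=1, r=0: 1
p=1, q=1, r=1: 1
Count of True = 6

6


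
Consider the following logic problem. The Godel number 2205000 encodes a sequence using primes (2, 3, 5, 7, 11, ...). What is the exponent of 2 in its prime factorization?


Factorize 2205000 by dividing by 2 repeatedly.
Division steps: 2 divides 2205000 exactly 3 time(s).
Exponent of 2 = 3

3


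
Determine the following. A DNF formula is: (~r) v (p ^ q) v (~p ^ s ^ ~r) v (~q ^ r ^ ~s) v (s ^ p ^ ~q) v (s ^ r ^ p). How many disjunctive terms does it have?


A DNF formula is a disjunction of terms (conjunctions).
Terms are separated by v.
Counting the disjuncts: 6 terms.

6


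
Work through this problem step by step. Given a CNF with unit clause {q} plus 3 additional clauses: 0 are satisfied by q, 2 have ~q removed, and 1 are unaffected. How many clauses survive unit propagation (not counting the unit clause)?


Satisfied (removed): 0
Shortened (remain): 2
Unchanged (remain): 1
Remaining = 2 + 1 = 3

3


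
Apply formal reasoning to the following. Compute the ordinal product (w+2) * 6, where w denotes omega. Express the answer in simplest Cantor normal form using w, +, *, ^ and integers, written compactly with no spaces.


Compute (w+2) * 6.
Ordinal * is associative and left-distributive over +, but NOT commutative; for finite n>1, n*w = w but w*n stays w*n.
(w+2) * 6 = (w+2) repeated 6 times. Each intermediate +2 is absorbed by the following w; only the last survives: w*6+2.
Result = w*6+2

w*6+2


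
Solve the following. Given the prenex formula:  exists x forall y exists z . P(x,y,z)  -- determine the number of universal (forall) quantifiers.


Quantifier prefix: exists x forall y exists z
Mark each quantifier type:
  E U E
Universal count = 1, Existential count = 2
Asked for universal (forall) quantifiers: 1

1


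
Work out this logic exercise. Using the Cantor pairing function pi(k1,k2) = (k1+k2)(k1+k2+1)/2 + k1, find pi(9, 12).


k1 + k2 = 21
(k1+k2)(k1+k2+1)/2 = 21 * 22 / 2 = 231
pi = 231 + 9 = 240

240


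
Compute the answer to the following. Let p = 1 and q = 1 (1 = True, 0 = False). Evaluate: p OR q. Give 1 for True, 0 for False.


p = 1, q = 1
Operation: p OR q
Evaluate: 1 OR 1 = 1

1


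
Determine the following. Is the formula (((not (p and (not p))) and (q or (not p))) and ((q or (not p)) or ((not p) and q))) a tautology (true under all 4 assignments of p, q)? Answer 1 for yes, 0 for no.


Check all 4 assignments:
p=0, q=0: 1
p=0, q=1: 1
p=1, q=0: 0
p=1, q=1: 1
Satisfying count = 3/4.
Tautology iff count = 4: no.

0


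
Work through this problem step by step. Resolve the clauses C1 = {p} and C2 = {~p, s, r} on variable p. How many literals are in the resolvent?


Remove p from C1 and ~p from C2.
C1 remainder: {}
C2 remainder: {s, r}
Union (resolvent): {r, s}
Resolvent has 2 literal(s).

2


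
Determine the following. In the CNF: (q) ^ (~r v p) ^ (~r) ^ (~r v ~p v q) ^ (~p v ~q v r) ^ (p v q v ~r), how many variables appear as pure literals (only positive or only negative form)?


Check each variable for pure literal status:
p: mixed (not pure)
q: mixed (not pure)
r: mixed (not pure)
Pure literal count = 0

0


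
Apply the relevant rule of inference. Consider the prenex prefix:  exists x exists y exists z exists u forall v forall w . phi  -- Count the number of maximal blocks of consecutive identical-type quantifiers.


Quantifier-type sequence: E E E E A A  (A=forall, E=exists)
Group into maximal same-type runs:
  Ex4 | Ax2
Number of blocks = 2

2


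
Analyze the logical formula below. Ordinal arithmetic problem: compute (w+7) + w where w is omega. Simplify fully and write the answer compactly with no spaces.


Compute (w+7) + w.
Ordinal + is associative but NOT commutative; for finite n>0, n + w = w but w + n stays w+n.
(w+7) + w = w + (7+w) = w + w = w*2 (the finite tail 7 is absorbed by the right w).
Result = w*2

w*2


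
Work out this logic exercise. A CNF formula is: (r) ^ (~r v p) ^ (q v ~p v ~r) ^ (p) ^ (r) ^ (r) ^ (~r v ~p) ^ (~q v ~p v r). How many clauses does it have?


A CNF formula is a conjunction of clauses.
Clauses are separated by ^.
Counting the conjuncts: 8 clauses.

8


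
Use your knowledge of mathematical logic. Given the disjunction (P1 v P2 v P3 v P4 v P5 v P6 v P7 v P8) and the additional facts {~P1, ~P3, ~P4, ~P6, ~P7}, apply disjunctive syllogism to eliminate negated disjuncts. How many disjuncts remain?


Original disjuncts (8): P1, P2, P3, P4, P5, P6, P7, P8
Negated (eliminate): ~P1, ~P3, ~P4, ~P6, ~P7
Remaining disjuncts: P2, P5, P8
Count = 8 - 5 = 3

3


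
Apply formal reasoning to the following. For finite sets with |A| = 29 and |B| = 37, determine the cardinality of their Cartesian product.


The Cartesian product A x B contains all ordered pairs (a, b).
|A x B| = |A| * |B| = 29 * 37 = 1073

1073


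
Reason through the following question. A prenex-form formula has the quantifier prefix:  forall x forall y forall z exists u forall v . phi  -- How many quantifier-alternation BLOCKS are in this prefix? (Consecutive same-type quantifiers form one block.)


Quantifier-type sequence: A A A E A  (A=forall, E=exists)
Group into maximal same-type runs:
  Ax3 | Ex1 | Ax1
Number of blocks = 3

3


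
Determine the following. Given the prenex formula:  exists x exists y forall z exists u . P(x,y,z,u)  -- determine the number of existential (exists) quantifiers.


Quantifier prefix: exists x exists y forall z exists u
Mark each quantifier type:
  E E U E
Universal count = 1, Existential count = 3
Asked for existential (exists) quantifiers: 3

3


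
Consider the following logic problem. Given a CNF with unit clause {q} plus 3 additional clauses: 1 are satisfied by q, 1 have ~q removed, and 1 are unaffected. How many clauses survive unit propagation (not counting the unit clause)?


Satisfied (removed): 1
Shortened (remain): 1
Unchanged (remain): 1
Remaining = 1 + 1 = 2

2


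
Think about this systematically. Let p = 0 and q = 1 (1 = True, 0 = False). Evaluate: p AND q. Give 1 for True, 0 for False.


p = 0, q = 1
Operation: p AND q
Evaluate: 0 AND 1 = 0

0


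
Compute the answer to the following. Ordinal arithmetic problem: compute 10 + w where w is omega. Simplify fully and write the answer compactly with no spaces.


Compute 10 + w.
Ordinal + is associative but NOT commutative; for finite n>0, n + w = w but w + n stays w+n.
Any finite left addend is absorbed by w on the right: 10 + w = w.
Result = w

w


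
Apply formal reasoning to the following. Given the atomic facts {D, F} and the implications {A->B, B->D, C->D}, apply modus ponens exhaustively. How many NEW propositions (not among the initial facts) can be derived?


Initial facts: {D, F}
Apply modus ponens to closure:
  (no implication fires)
Final known: {D, F}
New propositions: {(none)}
Count = 0

0


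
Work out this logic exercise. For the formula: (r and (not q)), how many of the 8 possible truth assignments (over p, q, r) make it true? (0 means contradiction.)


Check all 8 assignments:
p=0, q=0, r=0: 0
p=0, q=0, r=1: 1
p=0, q=1, r=0: 0
p=0, q=1, r=1: 0
p=1, q=0, r=0: 0
p=1, q=0, r=1: 1
p=1, q=1, r=0: 0
p=1, q=1, r=1: 0
Count of True = 2

2


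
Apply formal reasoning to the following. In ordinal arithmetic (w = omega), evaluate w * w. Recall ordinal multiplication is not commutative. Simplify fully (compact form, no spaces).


Compute w * w.
Ordinal * is associative and left-distributive over +, but NOT commutative; for finite n>1, n*w = w but w*n stays w*n.
w * w = w^2 by definition.
Result = w^2

w^2


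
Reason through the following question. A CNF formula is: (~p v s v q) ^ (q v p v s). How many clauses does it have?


A CNF formula is a conjunction of clauses.
Clauses are separated by ^.
Counting the conjuncts: 2 clauses.

2


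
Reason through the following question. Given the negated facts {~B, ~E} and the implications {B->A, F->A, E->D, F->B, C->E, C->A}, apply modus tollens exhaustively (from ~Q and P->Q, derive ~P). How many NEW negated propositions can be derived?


Initial negated facts: {~B, ~E}
Apply modus tollens to closure:
  ~B and F->B  =>  ~F
  ~E and C->E  =>  ~C
Final negated: {~B, ~C, ~E, ~F}
New negations: {~C, ~F}
Count = 2

2


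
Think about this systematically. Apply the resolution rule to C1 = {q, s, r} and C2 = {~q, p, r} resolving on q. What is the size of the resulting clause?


Remove q from C1 and ~q from C2.
C1 remainder: {s, r}
C2 remainder: {p, r}
Union (resolvent): {p, r, s}
Resolvent has 3 literal(s).

3


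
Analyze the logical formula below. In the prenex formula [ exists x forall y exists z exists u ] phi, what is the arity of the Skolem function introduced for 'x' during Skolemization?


Quantifier prefix: exists x forall y exists z exists u
'x' is existentially quantified at position 1.
No universal quantifiers precede it.
Skolem function arity = 0 (a Skolem constant)

0


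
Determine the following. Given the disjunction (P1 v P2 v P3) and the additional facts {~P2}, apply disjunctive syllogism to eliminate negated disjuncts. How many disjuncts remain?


Original disjuncts (3): P1, P2, P3
Negated (eliminate): ~P2
Remaining disjuncts: P1, P3
Count = 3 - 1 = 2

2


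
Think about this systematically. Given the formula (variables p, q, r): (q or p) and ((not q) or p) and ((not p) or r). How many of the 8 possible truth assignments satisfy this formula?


Evaluate all 8 assignments for p, q, r:
p=0, q=0, r=0: 0
p=0, q=0, r=1: 0
p=0, q=1, r=0: 0
p=0, q=1, r=1: 0
p=1, q=0, r=0: 0
p=1, q=0, r=1: 1
p=1, q=1, r=0: 0
p=1, q=1, r=1: 1
Satisfying count = 2

2


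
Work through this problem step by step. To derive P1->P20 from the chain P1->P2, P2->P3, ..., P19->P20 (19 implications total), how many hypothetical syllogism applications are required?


With 19 implications in a chain connecting 20 propositions:
P1->P2, P2->P3, ..., P19->P20
Steps needed = (number of implications) - 1 = 19 - 1 = 18

18


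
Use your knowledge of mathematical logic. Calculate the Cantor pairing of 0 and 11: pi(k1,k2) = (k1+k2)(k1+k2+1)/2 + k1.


k1 + k2 = 11
(k1+k2)(k1+k2+1)/2 = 11 * 12 / 2 = 66
pi = 66 + 0 = 66

66


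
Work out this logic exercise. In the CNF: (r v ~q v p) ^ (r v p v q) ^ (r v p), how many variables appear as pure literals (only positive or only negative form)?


Check each variable for pure literal status:
p: pure positive
q: mixed (not pure)
r: pure positive
Pure literal count = 2

2


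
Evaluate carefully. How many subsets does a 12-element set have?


The power set of a set with n elements has 2^n elements.
|P(S)| = 2^12 = 4096

4096


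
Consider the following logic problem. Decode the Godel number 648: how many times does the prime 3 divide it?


Factorize 648 by dividing by 3 repeatedly.
Division steps: 3 divides 648 exactly 4 time(s).
Exponent of 3 = 4

4


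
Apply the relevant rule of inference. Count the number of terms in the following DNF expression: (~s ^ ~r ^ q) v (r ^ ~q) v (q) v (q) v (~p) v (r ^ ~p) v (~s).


A DNF formula is a disjunction of terms (conjunctions).
Terms are separated by v.
Counting the disjuncts: 7 terms.

7


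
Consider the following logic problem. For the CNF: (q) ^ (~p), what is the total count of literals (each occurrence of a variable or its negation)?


Counting literals in each clause:
Clause 1: 1 literal(s)
Clause 2: 1 literal(s)
Total = 2

2


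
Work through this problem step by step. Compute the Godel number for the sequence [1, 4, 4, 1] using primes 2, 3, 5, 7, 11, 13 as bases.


Encode each element as an exponent of the corresponding prime:
  2^1 = 2
  3^4 = 81
  5^4 = 625
  7^1 = 7
Product = 2 * 81 * 625 * 7 = 708750

708750


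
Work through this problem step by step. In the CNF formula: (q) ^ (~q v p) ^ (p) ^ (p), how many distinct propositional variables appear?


Identify each variable that appears in the formula.
Variables found: p, q
Count = 2

2


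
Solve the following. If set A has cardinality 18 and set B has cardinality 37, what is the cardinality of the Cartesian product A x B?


The Cartesian product A x B contains all ordered pairs (a, b).
|A x B| = |A| * |B| = 18 * 37 = 666

666


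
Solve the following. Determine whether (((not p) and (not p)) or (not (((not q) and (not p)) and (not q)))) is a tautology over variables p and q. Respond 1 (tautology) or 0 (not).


Check all 4 assignments:
p=0, q=0: 1
p=0, q=1: 1
p=1, q=0: 1
p=1, q=1: 1
Satisfying count = 4/4.
Tautology iff count = 4: yes.

1


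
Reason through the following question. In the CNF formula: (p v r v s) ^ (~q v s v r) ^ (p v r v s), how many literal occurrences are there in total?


Counting literals in each clause:
Clause 1: 3 literal(s)
Clause 2: 3 literal(s)
Clause 3: 3 literal(s)
Total = 9

9


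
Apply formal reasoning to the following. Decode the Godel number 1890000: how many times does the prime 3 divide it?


Factorize 1890000 by dividing by 3 repeatedly.
Division steps: 3 divides 1890000 exactly 3 time(s).
Exponent of 3 = 3

3


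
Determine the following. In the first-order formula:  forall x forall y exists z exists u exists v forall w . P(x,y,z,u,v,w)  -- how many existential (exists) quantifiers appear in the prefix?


Quantifier prefix: forall x forall y exists z exists u exists v forall w
Mark each quantifier type:
  U U E E E U
Universal count = 3, Existential count = 3
Asked for existential (exists) quantifiers: 3

3


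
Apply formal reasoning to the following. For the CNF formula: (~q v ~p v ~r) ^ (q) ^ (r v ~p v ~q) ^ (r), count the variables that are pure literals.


Check each variable for pure literal status:
p: pure negative
q: mixed (not pure)
r: mixed (not pure)
Pure literal count = 1

1
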